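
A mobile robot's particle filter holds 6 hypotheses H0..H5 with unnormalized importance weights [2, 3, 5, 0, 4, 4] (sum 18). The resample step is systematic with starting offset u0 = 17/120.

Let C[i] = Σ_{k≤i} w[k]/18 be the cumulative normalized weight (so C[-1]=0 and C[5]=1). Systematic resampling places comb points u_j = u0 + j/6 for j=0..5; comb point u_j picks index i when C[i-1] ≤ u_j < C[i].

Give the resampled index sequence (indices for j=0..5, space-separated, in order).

1 2 2 4 5 5

C = [1/9, 5/18, 5/9, 5/9, 7/9, 1]
j=0: u_0=17/120 ∈ [1/9, 5/18) → index 1
j=1: u_1=37/120 ∈ [5/18, 5/9) → index 2
j=2: u_2=19/40 ∈ [5/18, 5/9) → index 2
j=3: u_3=77/120 ∈ [5/9, 7/9) → index 4
j=4: u_4=97/120 ∈ [7/9, 1) → index 5
j=5: u_5=39/40 ∈ [7/9, 1) → index 5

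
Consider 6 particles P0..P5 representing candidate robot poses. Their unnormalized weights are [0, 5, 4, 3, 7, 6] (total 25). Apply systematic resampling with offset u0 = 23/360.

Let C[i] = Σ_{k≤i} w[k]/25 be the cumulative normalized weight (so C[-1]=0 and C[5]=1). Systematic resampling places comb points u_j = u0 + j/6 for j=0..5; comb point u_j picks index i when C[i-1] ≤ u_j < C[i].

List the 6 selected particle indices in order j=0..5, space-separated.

1 2 3 4 4 5

C = [0, 1/5, 9/25, 12/25, 19/25, 1]
j=0: u_0=23/360 ∈ [0, 1/5) → index 1
j=1: u_1=83/360 ∈ [1/5, 9/25) → index 2
j=2: u_2=143/360 ∈ [9/25, 12/25) → index 3
j=3: u_3=203/360 ∈ [12/25, 19/25) → index 4
j=4: u_4=263/360 ∈ [12/25, 19/25) → index 4
j=5: u_5=323/360 ∈ [19/25, 1) → index 5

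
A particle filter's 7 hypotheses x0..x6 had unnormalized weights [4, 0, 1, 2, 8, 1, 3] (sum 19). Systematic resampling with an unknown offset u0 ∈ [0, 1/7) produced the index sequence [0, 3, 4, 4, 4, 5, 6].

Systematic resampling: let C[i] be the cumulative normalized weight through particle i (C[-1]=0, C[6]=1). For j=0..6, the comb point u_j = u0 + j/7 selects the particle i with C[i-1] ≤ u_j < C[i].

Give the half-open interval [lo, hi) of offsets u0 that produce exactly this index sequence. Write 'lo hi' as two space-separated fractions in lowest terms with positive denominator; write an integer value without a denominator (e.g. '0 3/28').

C = [4/19, 4/19, 5/19, 7/19, 15/19, 16/19, 1]
j=0 picked index 0: u0 ∈ [0, 4/19)
j=1 picked index 3: u0 ∈ [16/133, 30/133)
j=2 picked index 4: u0 ∈ [11/133, 67/133)
j=3 picked index 4: u0 ∈ [-8/133, 48/133)
j=4 picked index 4: u0 ∈ [-27/133, 29/133)
j=5 picked index 5: u0 ∈ [10/133, 17/133)
j=6 picked index 6: u0 ∈ [-2/133, 1/7)
intersection: [16/133, 17/133)

16/133 17/133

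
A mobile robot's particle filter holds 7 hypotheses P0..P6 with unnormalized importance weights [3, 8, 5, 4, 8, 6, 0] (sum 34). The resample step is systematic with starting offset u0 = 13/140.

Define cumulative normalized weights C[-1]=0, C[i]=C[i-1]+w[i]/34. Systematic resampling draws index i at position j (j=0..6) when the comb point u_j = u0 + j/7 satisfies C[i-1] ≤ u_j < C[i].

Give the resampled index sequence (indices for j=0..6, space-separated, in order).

1 1 2 3 4 4 5

C = [3/34, 11/34, 8/17, 10/17, 14/17, 1, 1]
j=0: u_0=13/140 ∈ [3/34, 11/34) → index 1
j=1: u_1=33/140 ∈ [3/34, 11/34) → index 1
j=2: u_2=53/140 ∈ [11/34, 8/17) → index 2
j=3: u_3=73/140 ∈ [8/17, 10/17) → index 3
j=4: u_4=93/140 ∈ [10/17, 14/17) → index 4
j=5: u_5=113/140 ∈ [10/17, 14/17) → index 4
j=6: u_6=19/20 ∈ [14/17, 1) → index 5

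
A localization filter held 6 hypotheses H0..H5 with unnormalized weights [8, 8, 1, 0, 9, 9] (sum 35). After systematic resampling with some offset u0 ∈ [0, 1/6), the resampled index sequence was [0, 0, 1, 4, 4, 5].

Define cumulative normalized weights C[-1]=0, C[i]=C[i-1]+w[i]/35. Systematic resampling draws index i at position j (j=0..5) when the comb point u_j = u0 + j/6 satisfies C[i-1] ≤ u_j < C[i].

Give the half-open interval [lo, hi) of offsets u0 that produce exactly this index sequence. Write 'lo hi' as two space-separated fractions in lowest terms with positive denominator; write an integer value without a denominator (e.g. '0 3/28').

0 13/210

C = [8/35, 16/35, 17/35, 17/35, 26/35, 1]
j=0 picked index 0: u0 ∈ [0, 8/35)
j=1 picked index 0: u0 ∈ [-1/6, 13/210)
j=2 picked index 1: u0 ∈ [-11/105, 13/105)
j=3 picked index 4: u0 ∈ [-1/70, 17/70)
j=4 picked index 4: u0 ∈ [-19/105, 8/105)
j=5 picked index 5: u0 ∈ [-19/210, 1/6)
intersection: [0, 13/210)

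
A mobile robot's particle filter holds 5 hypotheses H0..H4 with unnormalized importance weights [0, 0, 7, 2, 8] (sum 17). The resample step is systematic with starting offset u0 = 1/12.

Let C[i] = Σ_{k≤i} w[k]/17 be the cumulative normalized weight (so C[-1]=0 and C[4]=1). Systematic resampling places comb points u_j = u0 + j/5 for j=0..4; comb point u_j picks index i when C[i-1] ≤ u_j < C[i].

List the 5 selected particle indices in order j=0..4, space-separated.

C = [0, 0, 7/17, 9/17, 1]
j=0: u_0=1/12 ∈ [0, 7/17) → index 2
j=1: u_1=17/60 ∈ [0, 7/17) → index 2
j=2: u_2=29/60 ∈ [7/17, 9/17) → index 3
j=3: u_3=41/60 ∈ [9/17, 1) → index 4
j=4: u_4=53/60 ∈ [9/17, 1) → index 4

2 2 3 4 4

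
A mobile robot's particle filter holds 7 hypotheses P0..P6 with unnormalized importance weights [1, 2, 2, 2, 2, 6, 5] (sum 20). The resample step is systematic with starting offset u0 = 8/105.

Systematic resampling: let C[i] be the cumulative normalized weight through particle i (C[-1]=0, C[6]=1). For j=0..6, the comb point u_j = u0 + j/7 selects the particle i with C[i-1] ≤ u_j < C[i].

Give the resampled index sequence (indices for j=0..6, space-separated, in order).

C = [1/20, 3/20, 1/4, 7/20, 9/20, 3/4, 1]
j=0: u_0=8/105 ∈ [1/20, 3/20) → index 1
j=1: u_1=23/105 ∈ [3/20, 1/4) → index 2
j=2: u_2=38/105 ∈ [7/20, 9/20) → index 4
j=3: u_3=53/105 ∈ [9/20, 3/4) → index 5
j=4: u_4=68/105 ∈ [9/20, 3/4) → index 5
j=5: u_5=83/105 ∈ [3/4, 1) → index 6
j=6: u_6=14/15 ∈ [3/4, 1) → index 6

1 2 4 5 5 6 6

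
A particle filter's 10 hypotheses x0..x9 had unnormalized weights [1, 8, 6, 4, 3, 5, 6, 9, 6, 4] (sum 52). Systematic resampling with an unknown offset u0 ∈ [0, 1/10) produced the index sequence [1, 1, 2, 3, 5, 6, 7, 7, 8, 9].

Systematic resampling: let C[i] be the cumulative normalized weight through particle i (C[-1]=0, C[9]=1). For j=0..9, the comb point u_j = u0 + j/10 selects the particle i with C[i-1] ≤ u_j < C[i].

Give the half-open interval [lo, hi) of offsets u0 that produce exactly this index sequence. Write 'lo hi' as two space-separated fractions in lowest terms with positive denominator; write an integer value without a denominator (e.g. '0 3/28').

C = [1/52, 9/52, 15/52, 19/52, 11/26, 27/52, 33/52, 21/26, 12/13, 1]
j=0 picked index 1: u0 ∈ [1/52, 9/52)
j=1 picked index 1: u0 ∈ [-21/260, 19/260)
j=2 picked index 2: u0 ∈ [-7/260, 23/260)
j=3 picked index 3: u0 ∈ [-3/260, 17/260)
j=4 picked index 5: u0 ∈ [3/130, 31/260)
j=5 picked index 6: u0 ∈ [1/52, 7/52)
j=6 picked index 7: u0 ∈ [9/260, 27/130)
j=7 picked index 7: u0 ∈ [-17/260, 7/65)
j=8 picked index 8: u0 ∈ [1/130, 8/65)
j=9 picked index 9: u0 ∈ [3/130, 1/10)
intersection: [9/260, 17/260)

9/260 17/260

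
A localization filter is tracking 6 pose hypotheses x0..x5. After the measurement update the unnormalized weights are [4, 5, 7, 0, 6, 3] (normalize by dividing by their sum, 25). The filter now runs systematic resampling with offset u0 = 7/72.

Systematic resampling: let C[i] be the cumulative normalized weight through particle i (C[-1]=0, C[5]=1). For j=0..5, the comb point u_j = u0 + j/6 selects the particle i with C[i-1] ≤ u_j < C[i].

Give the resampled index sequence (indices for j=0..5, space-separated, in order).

C = [4/25, 9/25, 16/25, 16/25, 22/25, 1]
j=0: u_0=7/72 ∈ [0, 4/25) → index 0
j=1: u_1=19/72 ∈ [4/25, 9/25) → index 1
j=2: u_2=31/72 ∈ [9/25, 16/25) → index 2
j=3: u_3=43/72 ∈ [9/25, 16/25) → index 2
j=4: u_4=55/72 ∈ [16/25, 22/25) → index 4
j=5: u_5=67/72 ∈ [22/25, 1) → index 5

0 1 2 2 4 5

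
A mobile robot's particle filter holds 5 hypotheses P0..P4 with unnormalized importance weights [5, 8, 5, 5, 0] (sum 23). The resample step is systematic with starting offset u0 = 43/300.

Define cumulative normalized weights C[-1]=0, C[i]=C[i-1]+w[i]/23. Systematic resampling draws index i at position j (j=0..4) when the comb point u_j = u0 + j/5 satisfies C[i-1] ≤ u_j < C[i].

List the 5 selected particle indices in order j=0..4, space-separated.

0 1 1 2 3

C = [5/23, 13/23, 18/23, 1, 1]
j=0: u_0=43/300 ∈ [0, 5/23) → index 0
j=1: u_1=103/300 ∈ [5/23, 13/23) → index 1
j=2: u_2=163/300 ∈ [5/23, 13/23) → index 1
j=3: u_3=223/300 ∈ [13/23, 18/23) → index 2
j=4: u_4=283/300 ∈ [18/23, 1) → index 3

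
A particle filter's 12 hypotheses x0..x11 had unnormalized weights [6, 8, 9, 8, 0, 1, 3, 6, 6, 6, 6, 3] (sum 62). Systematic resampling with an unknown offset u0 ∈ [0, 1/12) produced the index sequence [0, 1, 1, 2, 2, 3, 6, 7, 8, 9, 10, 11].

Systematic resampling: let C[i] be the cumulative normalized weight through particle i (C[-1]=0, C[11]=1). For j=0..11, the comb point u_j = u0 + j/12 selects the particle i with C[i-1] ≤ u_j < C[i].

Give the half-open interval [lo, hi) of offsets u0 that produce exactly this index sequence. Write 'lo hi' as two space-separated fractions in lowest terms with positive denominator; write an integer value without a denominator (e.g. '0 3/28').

13/372 7/186

C = [3/31, 7/31, 23/62, 1/2, 1/2, 16/31, 35/62, 41/62, 47/62, 53/62, 59/62, 1]
j=0 picked index 0: u0 ∈ [0, 3/31)
j=1 picked index 1: u0 ∈ [5/372, 53/372)
j=2 picked index 1: u0 ∈ [-13/186, 11/186)
j=3 picked index 2: u0 ∈ [-3/124, 15/124)
j=4 picked index 2: u0 ∈ [-10/93, 7/186)
j=5 picked index 3: u0 ∈ [-17/372, 1/12)
j=6 picked index 6: u0 ∈ [1/62, 2/31)
j=7 picked index 7: u0 ∈ [-7/372, 29/372)
j=8 picked index 8: u0 ∈ [-1/186, 17/186)
j=9 picked index 9: u0 ∈ [1/124, 13/124)
j=10 picked index 10: u0 ∈ [2/93, 11/93)
j=11 picked index 11: u0 ∈ [13/372, 1/12)
intersection: [13/372, 7/186)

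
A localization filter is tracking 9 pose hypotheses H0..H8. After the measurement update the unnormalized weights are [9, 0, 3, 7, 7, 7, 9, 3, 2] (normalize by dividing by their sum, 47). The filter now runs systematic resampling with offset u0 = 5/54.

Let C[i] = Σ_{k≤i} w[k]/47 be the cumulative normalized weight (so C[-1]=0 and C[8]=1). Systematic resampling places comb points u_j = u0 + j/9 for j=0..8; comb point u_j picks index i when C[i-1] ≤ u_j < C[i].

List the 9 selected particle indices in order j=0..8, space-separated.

0 2 3 4 4 5 6 6 8

C = [9/47, 9/47, 12/47, 19/47, 26/47, 33/47, 42/47, 45/47, 1]
j=0: u_0=5/54 ∈ [0, 9/47) → index 0
j=1: u_1=11/54 ∈ [9/47, 12/47) → index 2
j=2: u_2=17/54 ∈ [12/47, 19/47) → index 3
j=3: u_3=23/54 ∈ [19/47, 26/47) → index 4
j=4: u_4=29/54 ∈ [19/47, 26/47) → index 4
j=5: u_5=35/54 ∈ [26/47, 33/47) → index 5
j=6: u_6=41/54 ∈ [33/47, 42/47) → index 6
j=7: u_7=47/54 ∈ [33/47, 42/47) → index 6
j=8: u_8=53/54 ∈ [45/47, 1) → index 8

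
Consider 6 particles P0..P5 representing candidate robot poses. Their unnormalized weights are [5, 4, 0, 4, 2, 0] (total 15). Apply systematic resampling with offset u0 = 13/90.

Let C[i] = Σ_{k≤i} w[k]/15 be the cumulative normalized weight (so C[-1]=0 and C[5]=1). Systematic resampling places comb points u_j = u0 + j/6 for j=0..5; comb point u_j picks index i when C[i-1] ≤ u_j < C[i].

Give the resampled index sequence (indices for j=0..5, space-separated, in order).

C = [1/3, 3/5, 3/5, 13/15, 1, 1]
j=0: u_0=13/90 ∈ [0, 1/3) → index 0
j=1: u_1=14/45 ∈ [0, 1/3) → index 0
j=2: u_2=43/90 ∈ [1/3, 3/5) → index 1
j=3: u_3=29/45 ∈ [3/5, 13/15) → index 3
j=4: u_4=73/90 ∈ [3/5, 13/15) → index 3
j=5: u_5=44/45 ∈ [13/15, 1) → index 4

0 0 1 3 3 4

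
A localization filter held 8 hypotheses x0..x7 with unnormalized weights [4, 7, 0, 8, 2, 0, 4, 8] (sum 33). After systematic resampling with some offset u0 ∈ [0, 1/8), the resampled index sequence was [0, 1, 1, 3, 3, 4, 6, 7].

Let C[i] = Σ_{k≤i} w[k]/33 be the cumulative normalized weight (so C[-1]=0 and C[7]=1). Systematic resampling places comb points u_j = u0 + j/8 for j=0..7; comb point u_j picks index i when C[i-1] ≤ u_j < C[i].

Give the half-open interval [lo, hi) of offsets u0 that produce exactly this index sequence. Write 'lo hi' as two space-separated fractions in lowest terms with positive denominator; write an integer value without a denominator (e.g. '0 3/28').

0 1/132

C = [4/33, 1/3, 1/3, 19/33, 7/11, 7/11, 25/33, 1]
j=0 picked index 0: u0 ∈ [0, 4/33)
j=1 picked index 1: u0 ∈ [-1/264, 5/24)
j=2 picked index 1: u0 ∈ [-17/132, 1/12)
j=3 picked index 3: u0 ∈ [-1/24, 53/264)
j=4 picked index 3: u0 ∈ [-1/6, 5/66)
j=5 picked index 4: u0 ∈ [-13/264, 1/88)
j=6 picked index 6: u0 ∈ [-5/44, 1/132)
j=7 picked index 7: u0 ∈ [-31/264, 1/8)
intersection: [0, 1/132)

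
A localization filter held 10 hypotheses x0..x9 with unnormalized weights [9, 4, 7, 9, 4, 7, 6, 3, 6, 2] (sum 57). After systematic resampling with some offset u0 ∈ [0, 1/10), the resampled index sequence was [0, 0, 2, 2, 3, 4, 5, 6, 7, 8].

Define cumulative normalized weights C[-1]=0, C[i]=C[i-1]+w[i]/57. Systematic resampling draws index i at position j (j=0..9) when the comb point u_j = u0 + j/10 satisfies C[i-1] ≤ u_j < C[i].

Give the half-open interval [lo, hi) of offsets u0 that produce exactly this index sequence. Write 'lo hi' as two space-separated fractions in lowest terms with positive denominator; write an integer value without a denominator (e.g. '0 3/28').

8/285 29/570

C = [3/19, 13/57, 20/57, 29/57, 11/19, 40/57, 46/57, 49/57, 55/57, 1]
j=0 picked index 0: u0 ∈ [0, 3/19)
j=1 picked index 0: u0 ∈ [-1/10, 11/190)
j=2 picked index 2: u0 ∈ [8/285, 43/285)
j=3 picked index 2: u0 ∈ [-41/570, 29/570)
j=4 picked index 3: u0 ∈ [-14/285, 31/285)
j=5 picked index 4: u0 ∈ [1/114, 3/38)
j=6 picked index 5: u0 ∈ [-2/95, 29/285)
j=7 picked index 6: u0 ∈ [1/570, 61/570)
j=8 picked index 7: u0 ∈ [2/285, 17/285)
j=9 picked index 8: u0 ∈ [-23/570, 37/570)
intersection: [8/285, 29/570)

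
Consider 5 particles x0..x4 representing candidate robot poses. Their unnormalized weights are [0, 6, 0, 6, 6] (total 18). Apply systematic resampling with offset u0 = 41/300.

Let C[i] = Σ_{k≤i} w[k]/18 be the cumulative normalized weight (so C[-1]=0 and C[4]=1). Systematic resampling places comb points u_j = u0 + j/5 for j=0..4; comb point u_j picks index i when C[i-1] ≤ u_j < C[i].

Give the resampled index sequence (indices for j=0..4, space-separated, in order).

1 3 3 4 4

C = [0, 1/3, 1/3, 2/3, 1]
j=0: u_0=41/300 ∈ [0, 1/3) → index 1
j=1: u_1=101/300 ∈ [1/3, 2/3) → index 3
j=2: u_2=161/300 ∈ [1/3, 2/3) → index 3
j=3: u_3=221/300 ∈ [2/3, 1) → index 4
j=4: u_4=281/300 ∈ [2/3, 1) → index 4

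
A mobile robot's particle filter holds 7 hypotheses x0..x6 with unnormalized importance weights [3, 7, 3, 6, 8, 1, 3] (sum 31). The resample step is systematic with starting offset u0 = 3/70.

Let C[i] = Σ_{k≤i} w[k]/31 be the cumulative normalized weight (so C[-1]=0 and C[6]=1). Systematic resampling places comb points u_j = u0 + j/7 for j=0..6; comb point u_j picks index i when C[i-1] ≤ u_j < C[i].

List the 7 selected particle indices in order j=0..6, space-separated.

0 1 2 3 4 4 5

C = [3/31, 10/31, 13/31, 19/31, 27/31, 28/31, 1]
j=0: u_0=3/70 ∈ [0, 3/31) → index 0
j=1: u_1=13/70 ∈ [3/31, 10/31) → index 1
j=2: u_2=23/70 ∈ [10/31, 13/31) → index 2
j=3: u_3=33/70 ∈ [13/31, 19/31) → index 3
j=4: u_4=43/70 ∈ [19/31, 27/31) → index 4
j=5: u_5=53/70 ∈ [19/31, 27/31) → index 4
j=6: u_6=9/10 ∈ [27/31, 28/31) → index 5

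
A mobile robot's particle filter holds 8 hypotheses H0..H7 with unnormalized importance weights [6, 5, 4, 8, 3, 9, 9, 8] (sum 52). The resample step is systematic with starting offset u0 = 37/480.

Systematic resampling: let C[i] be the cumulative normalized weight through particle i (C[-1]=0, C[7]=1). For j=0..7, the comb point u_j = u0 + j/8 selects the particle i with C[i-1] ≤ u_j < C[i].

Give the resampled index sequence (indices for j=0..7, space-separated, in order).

0 1 3 4 5 6 6 7

C = [3/26, 11/52, 15/52, 23/52, 1/2, 35/52, 11/13, 1]
j=0: u_0=37/480 ∈ [0, 3/26) → index 0
j=1: u_1=97/480 ∈ [3/26, 11/52) → index 1
j=2: u_2=157/480 ∈ [15/52, 23/52) → index 3
j=3: u_3=217/480 ∈ [23/52, 1/2) → index 4
j=4: u_4=277/480 ∈ [1/2, 35/52) → index 5
j=5: u_5=337/480 ∈ [35/52, 11/13) → index 6
j=6: u_6=397/480 ∈ [35/52, 11/13) → index 6
j=7: u_7=457/480 ∈ [11/13, 1) → index 7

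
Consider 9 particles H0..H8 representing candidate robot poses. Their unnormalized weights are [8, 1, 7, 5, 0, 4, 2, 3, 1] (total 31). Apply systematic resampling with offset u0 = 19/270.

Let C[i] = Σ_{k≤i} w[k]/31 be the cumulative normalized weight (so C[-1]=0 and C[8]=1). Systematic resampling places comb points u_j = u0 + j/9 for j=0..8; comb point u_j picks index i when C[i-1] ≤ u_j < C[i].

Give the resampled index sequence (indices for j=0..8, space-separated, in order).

C = [8/31, 9/31, 16/31, 21/31, 21/31, 25/31, 27/31, 30/31, 1]
j=0: u_0=19/270 ∈ [0, 8/31) → index 0
j=1: u_1=49/270 ∈ [0, 8/31) → index 0
j=2: u_2=79/270 ∈ [9/31, 16/31) → index 2
j=3: u_3=109/270 ∈ [9/31, 16/31) → index 2
j=4: u_4=139/270 ∈ [9/31, 16/31) → index 2
j=5: u_5=169/270 ∈ [16/31, 21/31) → index 3
j=6: u_6=199/270 ∈ [21/31, 25/31) → index 5
j=7: u_7=229/270 ∈ [25/31, 27/31) → index 6
j=8: u_8=259/270 ∈ [27/31, 30/31) → index 7

0 0 2 2 2 3 5 6 7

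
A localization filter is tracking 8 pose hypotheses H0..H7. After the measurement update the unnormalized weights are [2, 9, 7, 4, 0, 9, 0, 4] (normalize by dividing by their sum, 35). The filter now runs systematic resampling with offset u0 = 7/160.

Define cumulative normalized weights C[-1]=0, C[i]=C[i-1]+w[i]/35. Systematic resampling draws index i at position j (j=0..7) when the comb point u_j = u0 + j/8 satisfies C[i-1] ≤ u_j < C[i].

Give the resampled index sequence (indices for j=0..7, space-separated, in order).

0 1 1 2 3 5 5 7

C = [2/35, 11/35, 18/35, 22/35, 22/35, 31/35, 31/35, 1]
j=0: u_0=7/160 ∈ [0, 2/35) → index 0
j=1: u_1=27/160 ∈ [2/35, 11/35) → index 1
j=2: u_2=47/160 ∈ [2/35, 11/35) → index 1
j=3: u_3=67/160 ∈ [11/35, 18/35) → index 2
j=4: u_4=87/160 ∈ [18/35, 22/35) → index 3
j=5: u_5=107/160 ∈ [22/35, 31/35) → index 5
j=6: u_6=127/160 ∈ [22/35, 31/35) → index 5
j=7: u_7=147/160 ∈ [31/35, 1) → index 7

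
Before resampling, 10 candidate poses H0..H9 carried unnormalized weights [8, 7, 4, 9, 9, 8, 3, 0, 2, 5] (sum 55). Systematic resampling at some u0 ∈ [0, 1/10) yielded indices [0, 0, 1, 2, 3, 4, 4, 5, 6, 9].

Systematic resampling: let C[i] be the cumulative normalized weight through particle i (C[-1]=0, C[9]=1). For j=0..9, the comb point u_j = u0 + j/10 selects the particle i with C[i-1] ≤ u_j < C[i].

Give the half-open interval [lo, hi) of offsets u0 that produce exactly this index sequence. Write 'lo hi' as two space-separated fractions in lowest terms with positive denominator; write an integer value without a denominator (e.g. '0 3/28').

1/55 1/22

C = [8/55, 3/11, 19/55, 28/55, 37/55, 9/11, 48/55, 48/55, 10/11, 1]
j=0 picked index 0: u0 ∈ [0, 8/55)
j=1 picked index 0: u0 ∈ [-1/10, 1/22)
j=2 picked index 1: u0 ∈ [-3/55, 4/55)
j=3 picked index 2: u0 ∈ [-3/110, 1/22)
j=4 picked index 3: u0 ∈ [-3/55, 6/55)
j=5 picked index 4: u0 ∈ [1/110, 19/110)
j=6 picked index 4: u0 ∈ [-1/11, 4/55)
j=7 picked index 5: u0 ∈ [-3/110, 13/110)
j=8 picked index 6: u0 ∈ [1/55, 4/55)
j=9 picked index 9: u0 ∈ [1/110, 1/10)
intersection: [1/55, 1/22)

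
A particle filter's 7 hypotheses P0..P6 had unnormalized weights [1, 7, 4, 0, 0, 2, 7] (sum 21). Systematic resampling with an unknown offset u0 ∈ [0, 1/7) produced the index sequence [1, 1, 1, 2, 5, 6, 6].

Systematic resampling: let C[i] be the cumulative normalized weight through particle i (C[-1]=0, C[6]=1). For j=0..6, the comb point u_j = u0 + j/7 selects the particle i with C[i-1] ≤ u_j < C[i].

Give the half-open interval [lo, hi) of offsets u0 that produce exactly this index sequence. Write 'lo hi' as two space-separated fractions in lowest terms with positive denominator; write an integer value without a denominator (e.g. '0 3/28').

1/21 2/21

C = [1/21, 8/21, 4/7, 4/7, 4/7, 2/3, 1]
j=0 picked index 1: u0 ∈ [1/21, 8/21)
j=1 picked index 1: u0 ∈ [-2/21, 5/21)
j=2 picked index 1: u0 ∈ [-5/21, 2/21)
j=3 picked index 2: u0 ∈ [-1/21, 1/7)
j=4 picked index 5: u0 ∈ [0, 2/21)
j=5 picked index 6: u0 ∈ [-1/21, 2/7)
j=6 picked index 6: u0 ∈ [-4/21, 1/7)
intersection: [1/21, 2/21)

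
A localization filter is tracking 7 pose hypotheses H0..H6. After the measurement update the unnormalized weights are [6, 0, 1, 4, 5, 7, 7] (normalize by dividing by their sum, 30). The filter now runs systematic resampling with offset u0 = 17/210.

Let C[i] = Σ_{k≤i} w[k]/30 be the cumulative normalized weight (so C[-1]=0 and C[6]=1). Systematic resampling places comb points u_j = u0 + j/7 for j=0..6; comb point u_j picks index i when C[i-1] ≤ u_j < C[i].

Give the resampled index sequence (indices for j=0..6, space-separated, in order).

C = [1/5, 1/5, 7/30, 11/30, 8/15, 23/30, 1]
j=0: u_0=17/210 ∈ [0, 1/5) → index 0
j=1: u_1=47/210 ∈ [1/5, 7/30) → index 2
j=2: u_2=11/30 ∈ [11/30, 8/15) → index 4
j=3: u_3=107/210 ∈ [11/30, 8/15) → index 4
j=4: u_4=137/210 ∈ [8/15, 23/30) → index 5
j=5: u_5=167/210 ∈ [23/30, 1) → index 6
j=6: u_6=197/210 ∈ [23/30, 1) → index 6

0 2 4 4 5 6 6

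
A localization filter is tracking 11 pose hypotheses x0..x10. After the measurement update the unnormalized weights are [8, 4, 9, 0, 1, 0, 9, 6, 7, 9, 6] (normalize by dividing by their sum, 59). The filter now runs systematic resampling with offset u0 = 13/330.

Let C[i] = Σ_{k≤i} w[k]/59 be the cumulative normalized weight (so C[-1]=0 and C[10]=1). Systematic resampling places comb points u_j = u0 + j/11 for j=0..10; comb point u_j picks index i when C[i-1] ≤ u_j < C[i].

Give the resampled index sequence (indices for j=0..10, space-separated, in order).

C = [8/59, 12/59, 21/59, 21/59, 22/59, 22/59, 31/59, 37/59, 44/59, 53/59, 1]
j=0: u_0=13/330 ∈ [0, 8/59) → index 0
j=1: u_1=43/330 ∈ [0, 8/59) → index 0
j=2: u_2=73/330 ∈ [12/59, 21/59) → index 2
j=3: u_3=103/330 ∈ [12/59, 21/59) → index 2
j=4: u_4=133/330 ∈ [22/59, 31/59) → index 6
j=5: u_5=163/330 ∈ [22/59, 31/59) → index 6
j=6: u_6=193/330 ∈ [31/59, 37/59) → index 7
j=7: u_7=223/330 ∈ [37/59, 44/59) → index 8
j=8: u_8=23/30 ∈ [44/59, 53/59) → index 9
j=9: u_9=283/330 ∈ [44/59, 53/59) → index 9
j=10: u_10=313/330 ∈ [53/59, 1) → index 10

0 0 2 2 6 6 7 8 9 9 10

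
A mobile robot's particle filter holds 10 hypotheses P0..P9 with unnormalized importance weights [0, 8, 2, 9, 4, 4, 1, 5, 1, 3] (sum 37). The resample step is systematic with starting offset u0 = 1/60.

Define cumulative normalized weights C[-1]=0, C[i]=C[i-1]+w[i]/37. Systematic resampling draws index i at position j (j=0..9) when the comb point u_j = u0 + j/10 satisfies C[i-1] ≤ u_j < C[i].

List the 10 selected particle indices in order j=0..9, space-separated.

C = [0, 8/37, 10/37, 19/37, 23/37, 27/37, 28/37, 33/37, 34/37, 1]
j=0: u_0=1/60 ∈ [0, 8/37) → index 1
j=1: u_1=7/60 ∈ [0, 8/37) → index 1
j=2: u_2=13/60 ∈ [8/37, 10/37) → index 2
j=3: u_3=19/60 ∈ [10/37, 19/37) → index 3
j=4: u_4=5/12 ∈ [10/37, 19/37) → index 3
j=5: u_5=31/60 ∈ [19/37, 23/37) → index 4
j=6: u_6=37/60 ∈ [19/37, 23/37) → index 4
j=7: u_7=43/60 ∈ [23/37, 27/37) → index 5
j=8: u_8=49/60 ∈ [28/37, 33/37) → index 7
j=9: u_9=11/12 ∈ [33/37, 34/37) → index 8

1 1 2 3 3 4 4 5 7 8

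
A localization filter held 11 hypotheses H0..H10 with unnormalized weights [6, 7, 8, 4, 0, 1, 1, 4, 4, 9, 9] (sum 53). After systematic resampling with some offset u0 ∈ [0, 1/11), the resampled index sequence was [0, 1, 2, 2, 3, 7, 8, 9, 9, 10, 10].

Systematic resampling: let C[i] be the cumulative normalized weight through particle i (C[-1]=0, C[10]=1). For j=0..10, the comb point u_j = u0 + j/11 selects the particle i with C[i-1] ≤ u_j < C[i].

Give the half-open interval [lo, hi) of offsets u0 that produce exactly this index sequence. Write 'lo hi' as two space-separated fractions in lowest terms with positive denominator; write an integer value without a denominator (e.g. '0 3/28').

C = [6/53, 13/53, 21/53, 25/53, 25/53, 26/53, 27/53, 31/53, 35/53, 44/53, 1]
j=0 picked index 0: u0 ∈ [0, 6/53)
j=1 picked index 1: u0 ∈ [13/583, 90/583)
j=2 picked index 2: u0 ∈ [37/583, 125/583)
j=3 picked index 2: u0 ∈ [-16/583, 72/583)
j=4 picked index 3: u0 ∈ [19/583, 63/583)
j=5 picked index 7: u0 ∈ [32/583, 76/583)
j=6 picked index 8: u0 ∈ [23/583, 67/583)
j=7 picked index 9: u0 ∈ [14/583, 113/583)
j=8 picked index 9: u0 ∈ [-39/583, 60/583)
j=9 picked index 10: u0 ∈ [7/583, 2/11)
j=10 picked index 10: u0 ∈ [-46/583, 1/11)
intersection: [37/583, 1/11)

37/583 1/11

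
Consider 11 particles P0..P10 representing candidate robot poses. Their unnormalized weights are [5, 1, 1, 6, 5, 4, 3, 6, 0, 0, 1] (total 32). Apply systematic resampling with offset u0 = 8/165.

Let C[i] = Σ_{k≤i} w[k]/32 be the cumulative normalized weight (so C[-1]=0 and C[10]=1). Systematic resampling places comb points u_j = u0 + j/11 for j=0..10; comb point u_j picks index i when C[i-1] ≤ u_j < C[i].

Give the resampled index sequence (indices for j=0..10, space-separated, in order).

C = [5/32, 3/16, 7/32, 13/32, 9/16, 11/16, 25/32, 31/32, 31/32, 31/32, 1]
j=0: u_0=8/165 ∈ [0, 5/32) → index 0
j=1: u_1=23/165 ∈ [0, 5/32) → index 0
j=2: u_2=38/165 ∈ [7/32, 13/32) → index 3
j=3: u_3=53/165 ∈ [7/32, 13/32) → index 3
j=4: u_4=68/165 ∈ [13/32, 9/16) → index 4
j=5: u_5=83/165 ∈ [13/32, 9/16) → index 4
j=6: u_6=98/165 ∈ [9/16, 11/16) → index 5
j=7: u_7=113/165 ∈ [9/16, 11/16) → index 5
j=8: u_8=128/165 ∈ [11/16, 25/32) → index 6
j=9: u_9=13/15 ∈ [25/32, 31/32) → index 7
j=10: u_10=158/165 ∈ [25/32, 31/32) → index 7

0 0 3 3 4 4 5 5 6 7 7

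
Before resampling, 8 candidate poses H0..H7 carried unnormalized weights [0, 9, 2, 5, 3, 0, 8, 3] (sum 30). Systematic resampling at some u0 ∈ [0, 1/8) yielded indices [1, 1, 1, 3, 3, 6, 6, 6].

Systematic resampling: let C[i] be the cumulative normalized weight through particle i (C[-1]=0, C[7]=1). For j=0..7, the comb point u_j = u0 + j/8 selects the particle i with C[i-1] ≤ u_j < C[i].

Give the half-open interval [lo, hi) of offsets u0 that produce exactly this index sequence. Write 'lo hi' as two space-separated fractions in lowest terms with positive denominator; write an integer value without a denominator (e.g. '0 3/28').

C = [0, 3/10, 11/30, 8/15, 19/30, 19/30, 9/10, 1]
j=0 picked index 1: u0 ∈ [0, 3/10)
j=1 picked index 1: u0 ∈ [-1/8, 7/40)
j=2 picked index 1: u0 ∈ [-1/4, 1/20)
j=3 picked index 3: u0 ∈ [-1/120, 19/120)
j=4 picked index 3: u0 ∈ [-2/15, 1/30)
j=5 picked index 6: u0 ∈ [1/120, 11/40)
j=6 picked index 6: u0 ∈ [-7/60, 3/20)
j=7 picked index 6: u0 ∈ [-29/120, 1/40)
intersection: [1/120, 1/40)

1/120 1/40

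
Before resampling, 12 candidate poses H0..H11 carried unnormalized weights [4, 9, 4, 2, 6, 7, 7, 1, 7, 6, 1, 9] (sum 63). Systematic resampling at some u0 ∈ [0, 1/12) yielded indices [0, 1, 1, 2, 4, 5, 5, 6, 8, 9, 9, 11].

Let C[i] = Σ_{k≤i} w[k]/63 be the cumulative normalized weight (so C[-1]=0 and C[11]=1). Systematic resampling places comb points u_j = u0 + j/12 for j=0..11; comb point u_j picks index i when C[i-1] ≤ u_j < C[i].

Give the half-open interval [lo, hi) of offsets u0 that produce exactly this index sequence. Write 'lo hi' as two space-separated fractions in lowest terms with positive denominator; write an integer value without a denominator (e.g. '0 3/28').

C = [4/63, 13/63, 17/63, 19/63, 25/63, 32/63, 13/21, 40/63, 47/63, 53/63, 6/7, 1]
j=0 picked index 0: u0 ∈ [0, 4/63)
j=1 picked index 1: u0 ∈ [-5/252, 31/252)
j=2 picked index 1: u0 ∈ [-13/126, 5/126)
j=3 picked index 2: u0 ∈ [-11/252, 5/252)
j=4 picked index 4: u0 ∈ [-2/63, 4/63)
j=5 picked index 5: u0 ∈ [-5/252, 23/252)
j=6 picked index 5: u0 ∈ [-13/126, 1/126)
j=7 picked index 6: u0 ∈ [-19/252, 1/28)
j=8 picked index 8: u0 ∈ [-2/63, 5/63)
j=9 picked index 9: u0 ∈ [-1/252, 23/252)
j=10 picked index 9: u0 ∈ [-11/126, 1/126)
j=11 picked index 11: u0 ∈ [-5/84, 1/12)
intersection: [0, 1/126)

0 1/126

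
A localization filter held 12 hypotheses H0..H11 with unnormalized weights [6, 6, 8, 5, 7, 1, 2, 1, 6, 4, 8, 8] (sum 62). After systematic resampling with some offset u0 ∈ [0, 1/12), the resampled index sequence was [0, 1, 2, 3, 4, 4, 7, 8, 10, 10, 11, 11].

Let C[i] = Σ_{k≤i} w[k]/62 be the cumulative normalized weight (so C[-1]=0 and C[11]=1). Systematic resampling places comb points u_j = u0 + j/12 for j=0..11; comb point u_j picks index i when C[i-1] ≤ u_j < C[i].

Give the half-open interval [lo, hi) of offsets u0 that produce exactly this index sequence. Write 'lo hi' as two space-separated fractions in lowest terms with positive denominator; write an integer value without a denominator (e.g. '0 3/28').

C = [3/31, 6/31, 10/31, 25/62, 16/31, 33/62, 35/62, 18/31, 21/31, 23/31, 27/31, 1]
j=0 picked index 0: u0 ∈ [0, 3/31)
j=1 picked index 1: u0 ∈ [5/372, 41/372)
j=2 picked index 2: u0 ∈ [5/186, 29/186)
j=3 picked index 3: u0 ∈ [9/124, 19/124)
j=4 picked index 4: u0 ∈ [13/186, 17/93)
j=5 picked index 4: u0 ∈ [-5/372, 37/372)
j=6 picked index 7: u0 ∈ [2/31, 5/62)
j=7 picked index 8: u0 ∈ [-1/372, 35/372)
j=8 picked index 10: u0 ∈ [7/93, 19/93)
j=9 picked index 10: u0 ∈ [-1/124, 15/124)
j=10 picked index 11: u0 ∈ [7/186, 1/6)
j=11 picked index 11: u0 ∈ [-17/372, 1/12)
intersection: [7/93, 5/62)

7/93 5/62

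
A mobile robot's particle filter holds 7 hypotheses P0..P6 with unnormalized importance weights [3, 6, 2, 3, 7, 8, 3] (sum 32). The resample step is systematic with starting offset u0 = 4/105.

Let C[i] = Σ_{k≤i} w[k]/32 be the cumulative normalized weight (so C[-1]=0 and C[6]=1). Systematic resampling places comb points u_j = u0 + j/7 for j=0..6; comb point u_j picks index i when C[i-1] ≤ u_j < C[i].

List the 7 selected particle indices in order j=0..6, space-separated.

0 1 2 4 4 5 5

C = [3/32, 9/32, 11/32, 7/16, 21/32, 29/32, 1]
j=0: u_0=4/105 ∈ [0, 3/32) → index 0
j=1: u_1=19/105 ∈ [3/32, 9/32) → index 1
j=2: u_2=34/105 ∈ [9/32, 11/32) → index 2
j=3: u_3=7/15 ∈ [7/16, 21/32) → index 4
j=4: u_4=64/105 ∈ [7/16, 21/32) → index 4
j=5: u_5=79/105 ∈ [21/32, 29/32) → index 5
j=6: u_6=94/105 ∈ [21/32, 29/32) → index 5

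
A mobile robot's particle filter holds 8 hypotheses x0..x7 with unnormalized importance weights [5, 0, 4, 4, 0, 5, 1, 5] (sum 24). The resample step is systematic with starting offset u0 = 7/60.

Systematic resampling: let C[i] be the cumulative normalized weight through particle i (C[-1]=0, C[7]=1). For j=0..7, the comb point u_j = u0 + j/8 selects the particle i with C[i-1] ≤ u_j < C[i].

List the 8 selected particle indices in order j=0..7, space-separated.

C = [5/24, 5/24, 3/8, 13/24, 13/24, 3/4, 19/24, 1]
j=0: u_0=7/60 ∈ [0, 5/24) → index 0
j=1: u_1=29/120 ∈ [5/24, 3/8) → index 2
j=2: u_2=11/30 ∈ [5/24, 3/8) → index 2
j=3: u_3=59/120 ∈ [3/8, 13/24) → index 3
j=4: u_4=37/60 ∈ [13/24, 3/4) → index 5
j=5: u_5=89/120 ∈ [13/24, 3/4) → index 5
j=6: u_6=13/15 ∈ [19/24, 1) → index 7
j=7: u_7=119/120 ∈ [19/24, 1) → index 7

0 2 2 3 5 5 7 7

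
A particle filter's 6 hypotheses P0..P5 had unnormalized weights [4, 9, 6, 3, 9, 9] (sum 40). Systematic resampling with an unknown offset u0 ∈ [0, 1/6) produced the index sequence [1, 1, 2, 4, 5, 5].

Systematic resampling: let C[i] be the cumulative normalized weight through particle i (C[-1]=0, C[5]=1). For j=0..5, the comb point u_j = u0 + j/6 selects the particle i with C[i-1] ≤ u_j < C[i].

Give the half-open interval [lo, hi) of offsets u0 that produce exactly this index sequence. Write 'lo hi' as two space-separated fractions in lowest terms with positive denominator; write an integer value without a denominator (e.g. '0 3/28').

C = [1/10, 13/40, 19/40, 11/20, 31/40, 1]
j=0 picked index 1: u0 ∈ [1/10, 13/40)
j=1 picked index 1: u0 ∈ [-1/15, 19/120)
j=2 picked index 2: u0 ∈ [-1/120, 17/120)
j=3 picked index 4: u0 ∈ [1/20, 11/40)
j=4 picked index 5: u0 ∈ [13/120, 1/3)
j=5 picked index 5: u0 ∈ [-7/120, 1/6)
intersection: [13/120, 17/120)

13/120 17/120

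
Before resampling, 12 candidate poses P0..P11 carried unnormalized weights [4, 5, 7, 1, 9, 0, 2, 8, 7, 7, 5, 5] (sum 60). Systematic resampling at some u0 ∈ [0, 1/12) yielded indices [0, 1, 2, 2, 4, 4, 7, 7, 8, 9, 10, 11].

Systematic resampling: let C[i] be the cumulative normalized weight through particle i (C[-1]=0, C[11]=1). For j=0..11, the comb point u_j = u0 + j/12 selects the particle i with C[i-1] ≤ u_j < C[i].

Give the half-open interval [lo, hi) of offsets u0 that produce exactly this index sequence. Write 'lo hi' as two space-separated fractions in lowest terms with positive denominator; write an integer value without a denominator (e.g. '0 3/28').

C = [1/15, 3/20, 4/15, 17/60, 13/30, 13/30, 7/15, 3/5, 43/60, 5/6, 11/12, 1]
j=0 picked index 0: u0 ∈ [0, 1/15)
j=1 picked index 1: u0 ∈ [-1/60, 1/15)
j=2 picked index 2: u0 ∈ [-1/60, 1/10)
j=3 picked index 2: u0 ∈ [-1/10, 1/60)
j=4 picked index 4: u0 ∈ [-1/20, 1/10)
j=5 picked index 4: u0 ∈ [-2/15, 1/60)
j=6 picked index 7: u0 ∈ [-1/30, 1/10)
j=7 picked index 7: u0 ∈ [-7/60, 1/60)
j=8 picked index 8: u0 ∈ [-1/15, 1/20)
j=9 picked index 9: u0 ∈ [-1/30, 1/12)
j=10 picked index 10: u0 ∈ [0, 1/12)
j=11 picked index 11: u0 ∈ [0, 1/12)
intersection: [0, 1/60)

0 1/60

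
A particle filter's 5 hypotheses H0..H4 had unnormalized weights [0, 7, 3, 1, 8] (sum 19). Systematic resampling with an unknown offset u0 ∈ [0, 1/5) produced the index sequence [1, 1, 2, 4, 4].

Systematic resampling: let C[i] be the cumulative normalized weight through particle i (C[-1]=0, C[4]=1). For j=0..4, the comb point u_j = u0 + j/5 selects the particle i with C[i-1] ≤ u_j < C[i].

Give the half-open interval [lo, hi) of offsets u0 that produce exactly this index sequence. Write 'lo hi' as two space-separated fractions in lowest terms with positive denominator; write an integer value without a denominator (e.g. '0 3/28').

C = [0, 7/19, 10/19, 11/19, 1]
j=0 picked index 1: u0 ∈ [0, 7/19)
j=1 picked index 1: u0 ∈ [-1/5, 16/95)
j=2 picked index 2: u0 ∈ [-3/95, 12/95)
j=3 picked index 4: u0 ∈ [-2/95, 2/5)
j=4 picked index 4: u0 ∈ [-21/95, 1/5)
intersection: [0, 12/95)

0 12/95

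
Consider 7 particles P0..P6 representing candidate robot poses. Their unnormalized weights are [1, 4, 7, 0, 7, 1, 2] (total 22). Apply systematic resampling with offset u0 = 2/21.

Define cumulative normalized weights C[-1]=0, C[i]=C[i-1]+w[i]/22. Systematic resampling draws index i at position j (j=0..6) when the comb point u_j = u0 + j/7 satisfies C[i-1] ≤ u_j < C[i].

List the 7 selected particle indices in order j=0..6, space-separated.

C = [1/22, 5/22, 6/11, 6/11, 19/22, 10/11, 1]
j=0: u_0=2/21 ∈ [1/22, 5/22) → index 1
j=1: u_1=5/21 ∈ [5/22, 6/11) → index 2
j=2: u_2=8/21 ∈ [5/22, 6/11) → index 2
j=3: u_3=11/21 ∈ [5/22, 6/11) → index 2
j=4: u_4=2/3 ∈ [6/11, 19/22) → index 4
j=5: u_5=17/21 ∈ [6/11, 19/22) → index 4
j=6: u_6=20/21 ∈ [10/11, 1) → index 6

1 2 2 2 4 4 6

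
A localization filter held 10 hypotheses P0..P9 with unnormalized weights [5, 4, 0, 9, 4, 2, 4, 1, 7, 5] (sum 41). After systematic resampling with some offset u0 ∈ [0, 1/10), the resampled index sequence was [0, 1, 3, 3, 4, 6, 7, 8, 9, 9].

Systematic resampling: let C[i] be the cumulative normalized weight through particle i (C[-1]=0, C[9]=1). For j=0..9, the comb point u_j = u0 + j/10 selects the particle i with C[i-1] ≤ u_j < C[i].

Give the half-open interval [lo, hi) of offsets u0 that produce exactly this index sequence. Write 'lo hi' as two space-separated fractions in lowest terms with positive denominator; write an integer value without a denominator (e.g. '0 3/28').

7/82 1/10

C = [5/41, 9/41, 9/41, 18/41, 22/41, 24/41, 28/41, 29/41, 36/41, 1]
j=0 picked index 0: u0 ∈ [0, 5/41)
j=1 picked index 1: u0 ∈ [9/410, 49/410)
j=2 picked index 3: u0 ∈ [4/205, 49/205)
j=3 picked index 3: u0 ∈ [-33/410, 57/410)
j=4 picked index 4: u0 ∈ [8/205, 28/205)
j=5 picked index 6: u0 ∈ [7/82, 15/82)
j=6 picked index 7: u0 ∈ [17/205, 22/205)
j=7 picked index 8: u0 ∈ [3/410, 73/410)
j=8 picked index 9: u0 ∈ [16/205, 1/5)
j=9 picked index 9: u0 ∈ [-9/410, 1/10)
intersection: [7/82, 1/10)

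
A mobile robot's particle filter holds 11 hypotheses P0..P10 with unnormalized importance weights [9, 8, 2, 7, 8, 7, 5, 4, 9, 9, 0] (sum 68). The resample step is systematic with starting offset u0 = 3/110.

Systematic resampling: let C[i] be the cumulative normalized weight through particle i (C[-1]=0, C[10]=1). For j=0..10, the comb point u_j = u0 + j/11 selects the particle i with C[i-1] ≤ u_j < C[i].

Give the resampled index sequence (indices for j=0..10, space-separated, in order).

0 0 1 3 4 4 5 6 8 8 9

C = [9/68, 1/4, 19/68, 13/34, 1/2, 41/68, 23/34, 25/34, 59/68, 1, 1]
j=0: u_0=3/110 ∈ [0, 9/68) → index 0
j=1: u_1=13/110 ∈ [0, 9/68) → index 0
j=2: u_2=23/110 ∈ [9/68, 1/4) → index 1
j=3: u_3=3/10 ∈ [19/68, 13/34) → index 3
j=4: u_4=43/110 ∈ [13/34, 1/2) → index 4
j=5: u_5=53/110 ∈ [13/34, 1/2) → index 4
j=6: u_6=63/110 ∈ [1/2, 41/68) → index 5
j=7: u_7=73/110 ∈ [41/68, 23/34) → index 6
j=8: u_8=83/110 ∈ [25/34, 59/68) → index 8
j=9: u_9=93/110 ∈ [25/34, 59/68) → index 8
j=10: u_10=103/110 ∈ [59/68, 1) → index 9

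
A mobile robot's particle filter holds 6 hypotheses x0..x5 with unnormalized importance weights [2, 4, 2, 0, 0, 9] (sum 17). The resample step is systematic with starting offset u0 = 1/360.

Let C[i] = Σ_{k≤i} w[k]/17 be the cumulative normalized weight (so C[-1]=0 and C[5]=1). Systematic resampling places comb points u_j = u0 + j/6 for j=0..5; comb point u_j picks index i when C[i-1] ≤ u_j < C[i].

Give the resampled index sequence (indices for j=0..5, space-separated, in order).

0 1 1 5 5 5

C = [2/17, 6/17, 8/17, 8/17, 8/17, 1]
j=0: u_0=1/360 ∈ [0, 2/17) → index 0
j=1: u_1=61/360 ∈ [2/17, 6/17) → index 1
j=2: u_2=121/360 ∈ [2/17, 6/17) → index 1
j=3: u_3=181/360 ∈ [8/17, 1) → index 5
j=4: u_4=241/360 ∈ [8/17, 1) → index 5
j=5: u_5=301/360 ∈ [8/17, 1) → index 5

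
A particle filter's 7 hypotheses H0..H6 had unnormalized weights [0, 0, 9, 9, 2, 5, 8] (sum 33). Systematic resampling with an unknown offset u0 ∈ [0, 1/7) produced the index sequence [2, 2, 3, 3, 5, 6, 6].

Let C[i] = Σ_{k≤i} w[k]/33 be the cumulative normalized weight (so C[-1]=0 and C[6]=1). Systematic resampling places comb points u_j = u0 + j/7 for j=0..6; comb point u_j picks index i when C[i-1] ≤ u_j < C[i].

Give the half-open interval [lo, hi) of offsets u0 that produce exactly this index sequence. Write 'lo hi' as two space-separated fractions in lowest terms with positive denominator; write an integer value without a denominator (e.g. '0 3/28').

C = [0, 0, 3/11, 6/11, 20/33, 25/33, 1]
j=0 picked index 2: u0 ∈ [0, 3/11)
j=1 picked index 2: u0 ∈ [-1/7, 10/77)
j=2 picked index 3: u0 ∈ [-1/77, 20/77)
j=3 picked index 3: u0 ∈ [-12/77, 9/77)
j=4 picked index 5: u0 ∈ [8/231, 43/231)
j=5 picked index 6: u0 ∈ [10/231, 2/7)
j=6 picked index 6: u0 ∈ [-23/231, 1/7)
intersection: [10/231, 9/77)

10/231 9/77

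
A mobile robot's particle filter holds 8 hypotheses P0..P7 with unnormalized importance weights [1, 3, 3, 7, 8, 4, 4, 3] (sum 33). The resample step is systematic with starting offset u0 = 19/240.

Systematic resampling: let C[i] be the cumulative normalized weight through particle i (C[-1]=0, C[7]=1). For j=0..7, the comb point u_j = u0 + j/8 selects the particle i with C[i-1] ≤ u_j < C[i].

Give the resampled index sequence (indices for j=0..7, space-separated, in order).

C = [1/33, 4/33, 7/33, 14/33, 2/3, 26/33, 10/11, 1]
j=0: u_0=19/240 ∈ [1/33, 4/33) → index 1
j=1: u_1=49/240 ∈ [4/33, 7/33) → index 2
j=2: u_2=79/240 ∈ [7/33, 14/33) → index 3
j=3: u_3=109/240 ∈ [14/33, 2/3) → index 4
j=4: u_4=139/240 ∈ [14/33, 2/3) → index 4
j=5: u_5=169/240 ∈ [2/3, 26/33) → index 5
j=6: u_6=199/240 ∈ [26/33, 10/11) → index 6
j=7: u_7=229/240 ∈ [10/11, 1) → index 7

1 2 3 4 4 5 6 7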